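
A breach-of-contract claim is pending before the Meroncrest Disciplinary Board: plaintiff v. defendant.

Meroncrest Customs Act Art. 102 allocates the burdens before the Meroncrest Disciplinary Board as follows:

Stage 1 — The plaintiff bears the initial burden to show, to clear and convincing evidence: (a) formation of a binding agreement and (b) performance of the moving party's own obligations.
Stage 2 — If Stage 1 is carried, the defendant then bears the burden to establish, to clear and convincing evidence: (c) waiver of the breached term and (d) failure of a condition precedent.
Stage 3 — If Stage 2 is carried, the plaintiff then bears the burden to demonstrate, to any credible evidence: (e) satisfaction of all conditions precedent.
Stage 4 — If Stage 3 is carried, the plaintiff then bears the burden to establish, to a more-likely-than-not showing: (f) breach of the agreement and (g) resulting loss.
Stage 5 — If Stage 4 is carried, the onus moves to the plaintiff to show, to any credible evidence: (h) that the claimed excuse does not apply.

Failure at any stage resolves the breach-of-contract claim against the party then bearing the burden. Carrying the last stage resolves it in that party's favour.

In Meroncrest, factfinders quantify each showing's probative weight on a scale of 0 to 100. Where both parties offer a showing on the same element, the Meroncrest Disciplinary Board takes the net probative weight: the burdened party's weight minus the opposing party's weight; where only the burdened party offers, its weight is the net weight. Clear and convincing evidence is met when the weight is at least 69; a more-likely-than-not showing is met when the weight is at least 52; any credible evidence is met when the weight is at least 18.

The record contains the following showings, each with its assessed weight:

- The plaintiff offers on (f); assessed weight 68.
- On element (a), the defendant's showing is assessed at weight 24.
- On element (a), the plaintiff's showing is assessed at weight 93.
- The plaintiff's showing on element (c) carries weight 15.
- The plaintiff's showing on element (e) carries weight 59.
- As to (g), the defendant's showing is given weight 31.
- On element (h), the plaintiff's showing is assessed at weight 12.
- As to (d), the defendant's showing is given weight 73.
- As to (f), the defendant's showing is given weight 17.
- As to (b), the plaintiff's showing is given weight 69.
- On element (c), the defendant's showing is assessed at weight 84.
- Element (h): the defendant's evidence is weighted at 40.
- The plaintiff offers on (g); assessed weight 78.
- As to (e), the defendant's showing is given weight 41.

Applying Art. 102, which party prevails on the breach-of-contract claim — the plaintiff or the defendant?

defendant

At Stage 1 the plaintiff must meet clear and convincing evidence (weight is at least 69): on (a) the weight is 93 less the opposing 24 gives net 69, ≥ 69, so (a) meets the standard; on (b) the weight is 69, ≥ 69, so (b) meets the standard.
  Stage 1 carried; the burden shifts to the defendant.
At Stage 2 the defendant must meet clear and convincing evidence (weight is at least 69): on (c) the weight is 84 less the opposing 15 gives net 69, ≥ 69, so (c) meets the standard; on (d) the weight is 73, which does reach 69, so (d) meets the standard.
  All elements met. The burden passes to the plaintiff.
At Stage 3 the plaintiff must meet any credible evidence (weight is at least 18): on (e) the weight is 59 less the opposing 41 gives net 18, which does reach 18, so (e) meets the standard.
  All elements met. The plaintiff retains the burden for Stage 4.
At Stage 4 the plaintiff must meet a more-likely-than-not showing (weight is at least 52): on (f) the weight is 68 less the opposing 17 gives net 51, which does not reach 52, so (f) does not meet the standard; on (g) the weight is 78 less the opposing 31 gives net 47, < 52, so (g) does not meet the standard.
  Not every element is met, so the plaintiff fails to carry Stage 4.
So the defendant prevails.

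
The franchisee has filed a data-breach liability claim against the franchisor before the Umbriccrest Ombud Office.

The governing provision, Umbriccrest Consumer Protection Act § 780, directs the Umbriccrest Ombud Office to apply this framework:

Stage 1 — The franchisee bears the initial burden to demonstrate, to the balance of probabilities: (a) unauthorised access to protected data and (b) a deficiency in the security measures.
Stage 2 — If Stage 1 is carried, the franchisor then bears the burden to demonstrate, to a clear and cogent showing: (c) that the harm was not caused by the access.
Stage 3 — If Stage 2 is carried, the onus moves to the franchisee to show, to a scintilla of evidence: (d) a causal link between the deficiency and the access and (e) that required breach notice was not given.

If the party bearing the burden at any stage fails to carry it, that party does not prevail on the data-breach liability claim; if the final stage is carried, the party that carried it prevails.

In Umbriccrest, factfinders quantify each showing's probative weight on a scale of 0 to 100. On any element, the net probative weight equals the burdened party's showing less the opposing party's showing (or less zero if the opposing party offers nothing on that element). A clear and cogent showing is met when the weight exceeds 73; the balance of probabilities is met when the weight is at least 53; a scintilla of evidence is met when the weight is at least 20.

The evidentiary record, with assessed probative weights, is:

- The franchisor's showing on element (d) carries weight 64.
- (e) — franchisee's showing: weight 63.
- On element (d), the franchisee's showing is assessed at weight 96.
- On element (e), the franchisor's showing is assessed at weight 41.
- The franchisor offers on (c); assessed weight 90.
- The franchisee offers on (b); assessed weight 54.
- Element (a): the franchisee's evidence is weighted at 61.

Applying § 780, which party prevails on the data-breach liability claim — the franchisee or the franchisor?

Stage 1 (franchisee, the balance of probabilities, weight is at least 53): (a) 61 ≥ 53 — meets; (b) 54 ≥ 53 — meets.
  Stage 1 is satisfied; the onus moves to the franchisor.
Stage 2 (franchisor, a clear and cogent showing, weight exceeds 73): (c) 90 > 73 — meets.
  All elements met. The burden passes to the franchisee.
Stage 3 (franchisee, a scintilla of evidence, weight is at least 20): (d) net 96−64=32 ≥ 20 — meets; (e) net 63−41=22 ≥ 20 — meets.
  All elements met at the final stage.
With every stage satisfied, the franchisee prevails.

franchisee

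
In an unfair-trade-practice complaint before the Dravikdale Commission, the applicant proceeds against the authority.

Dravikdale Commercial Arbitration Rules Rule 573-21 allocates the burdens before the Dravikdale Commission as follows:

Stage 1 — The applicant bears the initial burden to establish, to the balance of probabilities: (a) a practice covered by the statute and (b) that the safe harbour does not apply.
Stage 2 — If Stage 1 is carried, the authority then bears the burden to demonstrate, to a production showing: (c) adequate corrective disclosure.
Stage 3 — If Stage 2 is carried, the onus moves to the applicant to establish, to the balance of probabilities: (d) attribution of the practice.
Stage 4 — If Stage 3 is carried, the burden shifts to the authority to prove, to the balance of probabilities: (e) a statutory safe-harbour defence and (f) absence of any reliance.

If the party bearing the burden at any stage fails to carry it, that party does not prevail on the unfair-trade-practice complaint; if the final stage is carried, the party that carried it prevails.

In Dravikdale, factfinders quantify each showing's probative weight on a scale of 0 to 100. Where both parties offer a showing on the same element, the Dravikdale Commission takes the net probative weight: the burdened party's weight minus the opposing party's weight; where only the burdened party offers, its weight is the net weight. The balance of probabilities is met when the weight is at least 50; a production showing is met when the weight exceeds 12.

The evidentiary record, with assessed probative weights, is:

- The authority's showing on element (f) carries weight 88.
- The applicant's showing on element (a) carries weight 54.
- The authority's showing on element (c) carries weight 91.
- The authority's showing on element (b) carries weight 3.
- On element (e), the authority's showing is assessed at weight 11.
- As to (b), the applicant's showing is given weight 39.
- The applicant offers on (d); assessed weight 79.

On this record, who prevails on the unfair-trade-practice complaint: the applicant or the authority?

authority

Stage 1 (applicant, the balance of probabilities, weight is at least 50): (a) 54 ≥ 50 — meets; (b) net 39−3=36 < 50 — fails.
  Not every element is met, so the applicant fails to carry Stage 1.
The authority prevails.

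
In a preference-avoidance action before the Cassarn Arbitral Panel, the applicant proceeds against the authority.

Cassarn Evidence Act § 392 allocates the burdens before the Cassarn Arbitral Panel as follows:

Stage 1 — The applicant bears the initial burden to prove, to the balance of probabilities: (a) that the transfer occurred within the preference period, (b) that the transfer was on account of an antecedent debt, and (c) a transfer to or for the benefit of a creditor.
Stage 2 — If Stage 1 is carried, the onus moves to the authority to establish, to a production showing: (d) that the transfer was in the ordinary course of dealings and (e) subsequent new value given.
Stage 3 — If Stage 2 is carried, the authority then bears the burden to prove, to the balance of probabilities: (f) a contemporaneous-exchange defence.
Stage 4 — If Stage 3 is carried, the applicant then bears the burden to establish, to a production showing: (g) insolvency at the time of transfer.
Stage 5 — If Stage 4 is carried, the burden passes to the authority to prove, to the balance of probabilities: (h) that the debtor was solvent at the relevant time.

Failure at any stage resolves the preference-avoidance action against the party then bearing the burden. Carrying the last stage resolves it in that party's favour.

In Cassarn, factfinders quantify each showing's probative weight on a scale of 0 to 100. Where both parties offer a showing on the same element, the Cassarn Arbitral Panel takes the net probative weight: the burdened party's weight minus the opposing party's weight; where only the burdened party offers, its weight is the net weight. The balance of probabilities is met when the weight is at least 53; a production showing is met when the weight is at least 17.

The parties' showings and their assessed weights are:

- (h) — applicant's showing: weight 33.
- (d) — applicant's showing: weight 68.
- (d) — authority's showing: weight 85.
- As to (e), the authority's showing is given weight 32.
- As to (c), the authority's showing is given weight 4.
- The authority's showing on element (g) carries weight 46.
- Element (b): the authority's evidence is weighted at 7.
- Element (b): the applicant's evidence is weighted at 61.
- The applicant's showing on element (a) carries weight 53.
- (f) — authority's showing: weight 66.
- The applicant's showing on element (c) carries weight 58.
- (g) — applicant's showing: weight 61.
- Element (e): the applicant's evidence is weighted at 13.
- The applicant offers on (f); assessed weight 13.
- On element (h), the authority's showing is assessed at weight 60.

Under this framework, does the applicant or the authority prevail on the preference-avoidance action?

authority

Stage 1 — burden on applicant; standard: the balance of probabilities (weight is at least 53).
    (a): 53 ≥ 53 [met]
    (b): 61 − 7 = 54 ≥ 53 [met]
    (c): 58 − 4 = 54 ≥ 53 [met]
  The applicant carries Stage 1; the authority now bears the burden.
Stage 2 — burden on authority; standard: a production showing (weight is at least 17).
    (d): 85 − 68 = 17 ≥ 17 [met]
    (e): 32 − 13 = 19 ≥ 17 [met]
  Stage 2 is satisfied; the authority continues to bear the burden.
Stage 3 — burden on authority; standard: the balance of probabilities (weight is at least 53).
    (f): 66 − 13 = 53 ≥ 53 [met]
  Stage 3 is satisfied; the onus moves to the applicant.
Stage 4 — burden on applicant; standard: a production showing (weight is at least 17).
    (g): 61 − 46 = 15 < 17 [not met]
  Not every element is met, so the applicant fails to carry Stage 4.
So the authority prevails.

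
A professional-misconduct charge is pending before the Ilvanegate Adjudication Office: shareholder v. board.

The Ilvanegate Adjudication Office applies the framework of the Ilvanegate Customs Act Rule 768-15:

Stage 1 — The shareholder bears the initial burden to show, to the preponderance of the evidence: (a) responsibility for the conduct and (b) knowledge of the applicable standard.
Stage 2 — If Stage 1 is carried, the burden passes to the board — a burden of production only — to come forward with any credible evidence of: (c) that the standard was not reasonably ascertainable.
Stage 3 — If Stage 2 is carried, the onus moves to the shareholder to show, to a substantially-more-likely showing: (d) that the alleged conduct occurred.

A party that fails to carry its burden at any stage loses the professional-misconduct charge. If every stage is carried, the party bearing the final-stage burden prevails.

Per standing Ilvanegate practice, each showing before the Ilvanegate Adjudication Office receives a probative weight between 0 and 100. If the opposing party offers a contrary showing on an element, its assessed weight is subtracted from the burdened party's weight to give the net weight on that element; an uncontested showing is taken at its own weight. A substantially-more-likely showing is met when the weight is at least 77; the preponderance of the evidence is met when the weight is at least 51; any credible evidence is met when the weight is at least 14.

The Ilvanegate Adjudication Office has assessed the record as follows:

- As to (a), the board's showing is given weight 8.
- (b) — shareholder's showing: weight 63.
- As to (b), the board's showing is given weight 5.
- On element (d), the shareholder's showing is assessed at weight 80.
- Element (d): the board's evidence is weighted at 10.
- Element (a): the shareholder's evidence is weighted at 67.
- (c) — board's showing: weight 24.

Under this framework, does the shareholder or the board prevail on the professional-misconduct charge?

board

At Stage 1 the shareholder must meet the preponderance of the evidence (weight is at least 51): on (a) the weight is 67 less the opposing 8 gives net 59, which does reach 51, so (a) meets the standard; on (b) the weight is 63 less the opposing 5 gives net 58, which does reach 51, so (b) meets the standard.
  Stage 1 is satisfied; the onus moves to the board.
At Stage 2 the board must meet any credible evidence (weight is at least 14): on (c) the weight is 24, ≥ 14, so (c) meets the standard.
  The board carries Stage 2; the shareholder now bears the burden.
At Stage 3 the shareholder must meet a substantially-more-likely showing (weight is at least 77): on (d) the weight is 80 less the opposing 10 gives net 70, which does not reach 77, so (d) does not meet the standard.
  The shareholder does not carry Stage 3.
The analysis ends at Stage 3; the board prevails.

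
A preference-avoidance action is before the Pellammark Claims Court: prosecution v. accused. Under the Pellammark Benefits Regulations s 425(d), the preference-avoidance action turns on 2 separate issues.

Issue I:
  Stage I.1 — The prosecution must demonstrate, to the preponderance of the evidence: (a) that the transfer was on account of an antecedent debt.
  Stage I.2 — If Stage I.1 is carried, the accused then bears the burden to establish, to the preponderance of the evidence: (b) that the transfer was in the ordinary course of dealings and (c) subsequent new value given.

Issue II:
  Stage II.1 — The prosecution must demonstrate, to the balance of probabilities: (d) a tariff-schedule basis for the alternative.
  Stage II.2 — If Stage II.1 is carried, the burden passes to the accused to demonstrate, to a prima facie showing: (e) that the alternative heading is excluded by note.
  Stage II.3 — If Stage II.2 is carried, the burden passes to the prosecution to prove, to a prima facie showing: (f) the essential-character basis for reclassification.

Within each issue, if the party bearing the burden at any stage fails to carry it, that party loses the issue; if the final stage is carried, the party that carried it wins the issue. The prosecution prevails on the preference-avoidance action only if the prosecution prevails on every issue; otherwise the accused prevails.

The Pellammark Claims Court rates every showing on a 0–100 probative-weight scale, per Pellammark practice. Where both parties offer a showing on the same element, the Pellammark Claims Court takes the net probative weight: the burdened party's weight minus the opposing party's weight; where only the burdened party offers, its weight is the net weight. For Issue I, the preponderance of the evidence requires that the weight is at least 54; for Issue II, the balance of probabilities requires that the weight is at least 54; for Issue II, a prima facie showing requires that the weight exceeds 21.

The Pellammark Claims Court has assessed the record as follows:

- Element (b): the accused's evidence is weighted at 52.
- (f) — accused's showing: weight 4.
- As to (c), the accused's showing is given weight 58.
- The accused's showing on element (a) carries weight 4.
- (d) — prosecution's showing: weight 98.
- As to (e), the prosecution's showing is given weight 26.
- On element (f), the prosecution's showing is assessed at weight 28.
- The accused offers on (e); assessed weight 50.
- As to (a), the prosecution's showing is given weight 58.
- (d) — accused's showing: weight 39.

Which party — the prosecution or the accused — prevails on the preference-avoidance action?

— Issue I —
Stage I.1 — burden on prosecution; standard: the preponderance of the evidence (weight is at least 54).
    (a): 58 − 4 = 54 ≥ 54 [met]
  Stage I.1 carried; the burden shifts to the accused.
Stage I.2 — burden on accused; standard: the preponderance of the evidence (weight is at least 54).
    (b): 52 < 54 [not met]
    (c): 58 ≥ 54 [met]
  Stage I.2 not carried; the accused fails its burden.
The analysis ends at Stage I.2; the prosecution prevails on this issue.
— Issue II —
At Stage II.1 the prosecution must meet the balance of probabilities (weight is at least 54): on (d) the weight is 98 less the opposing 39 gives net 59, which does reach 54, so (d) meets the standard.
  Stage II.1 carried; the burden shifts to the accused.
At Stage II.2 the accused must meet a prima facie showing (weight exceeds 21): on (e) the weight is 50 less the opposing 26 gives net 24, > 21, so (e) meets the standard.
  The accused carries Stage II.2; the prosecution now bears the burden.
At Stage II.3 the prosecution must meet a prima facie showing (weight exceeds 21): on (f) the weight is 28 less the opposing 4 gives net 24, which does exceed 21, so (f) meets the standard.
  Stage II.3 carried; the final stage is satisfied.
Every stage carried; the prosecution prevails on this issue.
Per-issue: Issue I → prosecution; Issue II → prosecution. The prosecution must prevail on every issue; overall, the prosecution prevails.

prosecution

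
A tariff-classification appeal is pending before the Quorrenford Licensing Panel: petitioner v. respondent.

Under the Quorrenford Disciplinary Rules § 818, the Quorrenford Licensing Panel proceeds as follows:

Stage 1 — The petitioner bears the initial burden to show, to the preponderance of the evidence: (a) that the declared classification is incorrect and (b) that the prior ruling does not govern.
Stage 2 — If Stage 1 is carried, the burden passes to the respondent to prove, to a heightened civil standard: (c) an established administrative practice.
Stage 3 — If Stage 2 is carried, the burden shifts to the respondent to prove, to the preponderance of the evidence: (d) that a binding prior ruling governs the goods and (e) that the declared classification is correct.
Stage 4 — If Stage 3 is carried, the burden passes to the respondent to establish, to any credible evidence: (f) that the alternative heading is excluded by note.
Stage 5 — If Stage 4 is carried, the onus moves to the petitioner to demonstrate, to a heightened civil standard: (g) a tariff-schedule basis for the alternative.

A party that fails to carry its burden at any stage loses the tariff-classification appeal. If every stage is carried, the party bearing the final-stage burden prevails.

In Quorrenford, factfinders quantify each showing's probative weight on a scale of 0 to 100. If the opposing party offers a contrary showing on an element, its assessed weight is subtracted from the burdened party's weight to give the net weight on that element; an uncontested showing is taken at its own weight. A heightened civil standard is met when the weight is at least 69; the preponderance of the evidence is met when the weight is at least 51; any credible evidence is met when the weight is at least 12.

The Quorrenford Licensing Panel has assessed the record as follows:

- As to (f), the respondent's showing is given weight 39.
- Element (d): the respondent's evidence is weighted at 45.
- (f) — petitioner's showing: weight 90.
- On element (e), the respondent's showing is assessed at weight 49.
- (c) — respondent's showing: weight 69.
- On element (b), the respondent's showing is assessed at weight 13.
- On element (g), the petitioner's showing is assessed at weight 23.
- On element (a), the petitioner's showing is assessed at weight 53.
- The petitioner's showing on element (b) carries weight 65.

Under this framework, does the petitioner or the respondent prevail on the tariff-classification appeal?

Stage 1 — burden on petitioner; standard: the preponderance of the evidence (weight is at least 51).
    (a): 53 ≥ 51 [met]
    (b): 65 − 13 = 52 ≥ 51 [met]
  Stage 1 is satisfied; the onus moves to the respondent.
Stage 2 — burden on respondent; standard: a heightened civil standard (weight is at least 69).
    (c): 69 ≥ 69 [met]
  Stage 2 carried; the burden remains with the respondent.
Stage 3 — burden on respondent; standard: the preponderance of the evidence (weight is at least 51).
    (d): 45 < 51 [not met]
    (e): 49 < 51 [not met]
  Stage 3 not carried; the respondent fails its burden.
The petitioner prevails.

petitioner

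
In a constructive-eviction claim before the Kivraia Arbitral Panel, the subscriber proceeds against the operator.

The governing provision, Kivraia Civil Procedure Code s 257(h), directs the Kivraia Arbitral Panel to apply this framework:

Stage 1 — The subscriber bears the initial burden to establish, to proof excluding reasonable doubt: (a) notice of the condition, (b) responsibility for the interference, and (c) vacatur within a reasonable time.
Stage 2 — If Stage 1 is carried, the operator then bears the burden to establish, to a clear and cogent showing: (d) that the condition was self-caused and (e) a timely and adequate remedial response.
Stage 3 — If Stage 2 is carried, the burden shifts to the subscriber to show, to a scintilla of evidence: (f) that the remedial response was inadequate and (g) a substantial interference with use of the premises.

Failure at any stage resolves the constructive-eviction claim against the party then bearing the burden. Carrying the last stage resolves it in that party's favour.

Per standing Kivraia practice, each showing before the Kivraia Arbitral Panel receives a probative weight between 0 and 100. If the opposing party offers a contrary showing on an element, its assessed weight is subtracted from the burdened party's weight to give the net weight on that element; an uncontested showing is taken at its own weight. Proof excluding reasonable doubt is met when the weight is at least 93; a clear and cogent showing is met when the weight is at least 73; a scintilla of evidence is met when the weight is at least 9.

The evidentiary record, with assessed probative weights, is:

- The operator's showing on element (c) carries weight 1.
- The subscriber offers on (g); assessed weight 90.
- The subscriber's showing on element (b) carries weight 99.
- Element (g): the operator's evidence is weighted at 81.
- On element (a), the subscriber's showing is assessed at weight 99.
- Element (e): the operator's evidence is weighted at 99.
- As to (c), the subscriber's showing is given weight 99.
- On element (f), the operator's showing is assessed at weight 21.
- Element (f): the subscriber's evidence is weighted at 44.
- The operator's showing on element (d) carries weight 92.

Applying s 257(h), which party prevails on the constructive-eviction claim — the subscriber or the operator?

subscriber

Stage 1 — burden on subscriber; standard: proof excluding reasonable doubt (weight is at least 93).
    (a): 99 ≥ 93 [met]
    (b): 99 ≥ 93 [met]
    (c): 99 − 1 = 98 ≥ 93 [met]
  Stage 1 carried; the burden shifts to the operator.
Stage 2 — burden on operator; standard: a clear and cogent showing (weight is at least 73).
    (d): 92 ≥ 73 [met]
    (e): 99 ≥ 73 [met]
  All elements met. The burden passes to the subscriber.
Stage 3 — burden on subscriber; standard: a scintilla of evidence (weight is at least 9).
    (f): 44 − 21 = 23 ≥ 9 [met]
    (g): 90 − 81 = 9 ≥ 9 [met]
  The subscriber carries the last stage.
All stages carried — the subscriber prevails.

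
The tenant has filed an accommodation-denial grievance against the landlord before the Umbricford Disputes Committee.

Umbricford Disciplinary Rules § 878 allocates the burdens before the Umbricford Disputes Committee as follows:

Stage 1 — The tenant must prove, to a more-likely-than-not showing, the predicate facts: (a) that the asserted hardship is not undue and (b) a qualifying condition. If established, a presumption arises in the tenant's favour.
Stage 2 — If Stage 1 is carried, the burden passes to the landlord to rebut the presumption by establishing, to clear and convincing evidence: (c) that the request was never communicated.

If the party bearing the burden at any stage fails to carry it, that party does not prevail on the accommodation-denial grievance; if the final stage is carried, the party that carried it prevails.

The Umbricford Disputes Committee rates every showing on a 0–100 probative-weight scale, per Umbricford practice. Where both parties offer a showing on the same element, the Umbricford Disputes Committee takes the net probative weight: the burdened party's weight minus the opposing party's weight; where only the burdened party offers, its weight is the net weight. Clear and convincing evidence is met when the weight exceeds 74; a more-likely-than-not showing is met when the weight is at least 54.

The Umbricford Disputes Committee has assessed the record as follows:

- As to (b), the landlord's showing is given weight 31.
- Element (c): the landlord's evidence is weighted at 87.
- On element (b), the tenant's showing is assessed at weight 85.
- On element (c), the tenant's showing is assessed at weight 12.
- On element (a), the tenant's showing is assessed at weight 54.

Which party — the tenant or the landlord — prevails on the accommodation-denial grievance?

Stage 1 (tenant, a more-likely-than-not showing, weight is at least 54): (a) 54 ≥ 54 — meets; (b) net 85−31=54 ≥ 54 — meets.
  All elements met. The burden passes to the landlord.
Stage 2 (landlord, clear and convincing evidence, weight exceeds 74): (c) net 87−12=75 > 74 — meets.
  All elements met at the final stage.
Every stage carried; the landlord prevails.

landlord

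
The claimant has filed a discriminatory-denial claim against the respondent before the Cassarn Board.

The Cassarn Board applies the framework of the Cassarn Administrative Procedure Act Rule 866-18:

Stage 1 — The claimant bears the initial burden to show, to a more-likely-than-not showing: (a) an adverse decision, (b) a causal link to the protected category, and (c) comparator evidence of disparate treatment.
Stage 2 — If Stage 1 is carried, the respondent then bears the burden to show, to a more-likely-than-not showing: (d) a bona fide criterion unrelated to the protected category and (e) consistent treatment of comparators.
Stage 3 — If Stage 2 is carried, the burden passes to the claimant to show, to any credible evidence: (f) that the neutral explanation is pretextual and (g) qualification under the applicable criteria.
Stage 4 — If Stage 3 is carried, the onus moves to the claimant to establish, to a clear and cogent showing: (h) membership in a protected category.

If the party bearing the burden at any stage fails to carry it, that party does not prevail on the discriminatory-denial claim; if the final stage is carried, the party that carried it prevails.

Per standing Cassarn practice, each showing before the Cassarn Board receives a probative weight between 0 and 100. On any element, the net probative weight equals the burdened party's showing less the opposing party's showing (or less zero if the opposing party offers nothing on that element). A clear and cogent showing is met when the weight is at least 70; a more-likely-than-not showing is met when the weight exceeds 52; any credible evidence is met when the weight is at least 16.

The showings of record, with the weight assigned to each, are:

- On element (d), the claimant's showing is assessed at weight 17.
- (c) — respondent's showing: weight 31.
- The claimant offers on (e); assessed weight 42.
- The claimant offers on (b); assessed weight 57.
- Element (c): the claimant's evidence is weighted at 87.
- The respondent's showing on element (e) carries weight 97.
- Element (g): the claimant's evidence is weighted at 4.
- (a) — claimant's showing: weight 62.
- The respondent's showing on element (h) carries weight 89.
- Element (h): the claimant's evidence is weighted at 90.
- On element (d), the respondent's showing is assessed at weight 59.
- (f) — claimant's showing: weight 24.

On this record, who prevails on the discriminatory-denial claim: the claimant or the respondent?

claimant

Stage 1 (claimant, a more-likely-than-not showing, weight exceeds 52): (a) 62 > 52 — meets; (b) 57 > 52 — meets; (c) net 87−31=56 > 52 — meets.
  Stage 1 carried; the burden shifts to the respondent.
Stage 2 (respondent, a more-likely-than-not showing, weight exceeds 52): (d) net 59−17=42 ≤ 52 — fails; (e) net 97−42=55 > 52 — meets.
  Stage 2 not carried; the respondent fails its burden.
So the claimant prevails.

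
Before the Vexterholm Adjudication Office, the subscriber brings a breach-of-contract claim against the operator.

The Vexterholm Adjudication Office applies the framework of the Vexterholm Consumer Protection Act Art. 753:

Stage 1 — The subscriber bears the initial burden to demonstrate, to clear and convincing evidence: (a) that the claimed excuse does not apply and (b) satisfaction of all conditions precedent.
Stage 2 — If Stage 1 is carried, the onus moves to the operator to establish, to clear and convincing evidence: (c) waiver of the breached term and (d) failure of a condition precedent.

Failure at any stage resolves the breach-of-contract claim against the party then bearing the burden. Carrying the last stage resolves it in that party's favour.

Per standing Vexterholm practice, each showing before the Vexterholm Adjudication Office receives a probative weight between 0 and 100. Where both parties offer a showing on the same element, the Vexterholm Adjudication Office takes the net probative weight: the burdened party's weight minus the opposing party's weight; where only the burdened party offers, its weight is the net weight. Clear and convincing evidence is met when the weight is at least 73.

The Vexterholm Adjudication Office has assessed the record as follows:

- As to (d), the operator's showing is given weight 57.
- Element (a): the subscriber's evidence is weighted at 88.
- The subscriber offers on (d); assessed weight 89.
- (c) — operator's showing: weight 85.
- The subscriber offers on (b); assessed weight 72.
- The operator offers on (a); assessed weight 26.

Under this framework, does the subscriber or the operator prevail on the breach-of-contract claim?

operator

Stage 1 (subscriber, clear and convincing evidence, weight is at least 73): (a) net 88−26=62 < 73 — fails; (b) 72 < 73 — fails.
  Not every element is met, so the subscriber fails to carry Stage 1.
The operator prevails.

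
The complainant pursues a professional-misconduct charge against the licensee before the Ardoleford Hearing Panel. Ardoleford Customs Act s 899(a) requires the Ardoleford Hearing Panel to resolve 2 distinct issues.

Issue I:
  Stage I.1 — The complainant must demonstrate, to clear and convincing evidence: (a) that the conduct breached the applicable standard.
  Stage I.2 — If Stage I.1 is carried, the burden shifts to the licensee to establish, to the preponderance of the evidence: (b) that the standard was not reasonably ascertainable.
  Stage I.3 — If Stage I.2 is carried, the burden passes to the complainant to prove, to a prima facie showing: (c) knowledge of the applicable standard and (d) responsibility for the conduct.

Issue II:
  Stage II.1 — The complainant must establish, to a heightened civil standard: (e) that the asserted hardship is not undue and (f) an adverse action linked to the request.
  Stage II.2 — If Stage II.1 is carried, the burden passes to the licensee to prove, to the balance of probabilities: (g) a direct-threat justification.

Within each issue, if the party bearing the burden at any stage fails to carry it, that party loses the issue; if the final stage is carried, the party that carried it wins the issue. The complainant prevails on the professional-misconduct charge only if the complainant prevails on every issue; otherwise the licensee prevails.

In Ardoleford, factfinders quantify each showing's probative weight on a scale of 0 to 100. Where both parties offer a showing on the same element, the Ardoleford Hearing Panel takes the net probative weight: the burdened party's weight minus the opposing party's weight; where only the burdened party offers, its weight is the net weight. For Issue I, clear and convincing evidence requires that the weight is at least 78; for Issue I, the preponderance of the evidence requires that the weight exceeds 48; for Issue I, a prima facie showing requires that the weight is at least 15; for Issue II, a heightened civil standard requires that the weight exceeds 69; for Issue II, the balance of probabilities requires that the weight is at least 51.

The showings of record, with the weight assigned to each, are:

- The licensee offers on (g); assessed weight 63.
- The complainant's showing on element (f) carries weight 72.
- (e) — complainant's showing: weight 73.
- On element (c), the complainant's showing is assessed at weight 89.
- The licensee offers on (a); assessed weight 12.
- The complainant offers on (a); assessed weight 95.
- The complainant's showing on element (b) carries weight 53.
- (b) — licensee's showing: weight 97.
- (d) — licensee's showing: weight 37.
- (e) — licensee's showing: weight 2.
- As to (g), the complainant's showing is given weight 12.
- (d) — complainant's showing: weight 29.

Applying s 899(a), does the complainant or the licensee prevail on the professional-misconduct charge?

— Issue I —
Stage I.1 — burden on complainant; standard: clear and convincing evidence (weight is at least 78).
    (a): 95 − 12 = 83 ≥ 78 [met]
  All elements met. The burden passes to the licensee.
Stage I.2 — burden on licensee; standard: the preponderance of the evidence (weight exceeds 48).
    (b): 97 − 53 = 44 ≤ 48 [not met]
  The licensee does not carry Stage I.2.
So the complainant prevails on this issue.
— Issue II —
Stage II.1 (complainant, a heightened civil standard, weight exceeds 69): (e) net 73−2=71 > 69 — meets; (f) 72 > 69 — meets.
  Stage II.1 is satisfied; the onus moves to the licensee.
Stage II.2 (licensee, the balance of probabilities, weight is at least 51): (g) net 63−12=51 ≥ 51 — meets.
  Stage II.2 carried; the final stage is satisfied.
Every stage carried; the licensee prevails on this issue.
Per-issue: Issue I → complainant; Issue II → licensee. The complainant must prevail on every issue; overall, the licensee prevails.

licensee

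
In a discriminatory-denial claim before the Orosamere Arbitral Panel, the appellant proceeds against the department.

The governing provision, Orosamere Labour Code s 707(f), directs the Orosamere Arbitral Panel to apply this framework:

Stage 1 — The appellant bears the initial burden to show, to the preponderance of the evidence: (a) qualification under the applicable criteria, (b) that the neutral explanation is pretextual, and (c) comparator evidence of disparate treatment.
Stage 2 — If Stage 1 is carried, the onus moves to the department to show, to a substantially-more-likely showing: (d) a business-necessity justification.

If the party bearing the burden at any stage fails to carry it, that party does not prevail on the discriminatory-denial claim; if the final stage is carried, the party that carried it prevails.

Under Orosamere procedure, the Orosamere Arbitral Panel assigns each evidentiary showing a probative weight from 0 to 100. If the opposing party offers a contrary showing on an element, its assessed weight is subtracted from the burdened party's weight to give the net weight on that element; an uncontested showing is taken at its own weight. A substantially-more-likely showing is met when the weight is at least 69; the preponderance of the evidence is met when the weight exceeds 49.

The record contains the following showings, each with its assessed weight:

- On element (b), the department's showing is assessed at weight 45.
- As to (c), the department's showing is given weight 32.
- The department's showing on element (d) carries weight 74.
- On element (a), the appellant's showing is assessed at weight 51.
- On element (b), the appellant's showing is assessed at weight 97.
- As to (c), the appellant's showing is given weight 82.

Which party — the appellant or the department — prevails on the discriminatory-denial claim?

Stage 1 — burden on appellant; standard: the preponderance of the evidence (weight exceeds 49).
    (a): 51 > 49 [met]
    (b): 97 − 45 = 52 > 49 [met]
    (c): 82 − 32 = 50 > 49 [met]
  All elements met. The burden passes to the department.
Stage 2 — burden on department; standard: a substantially-more-likely showing (weight is at least 69).
    (d): 74 ≥ 69 [met]
  All elements met at the final stage.
Every stage carried; the department prevails.

department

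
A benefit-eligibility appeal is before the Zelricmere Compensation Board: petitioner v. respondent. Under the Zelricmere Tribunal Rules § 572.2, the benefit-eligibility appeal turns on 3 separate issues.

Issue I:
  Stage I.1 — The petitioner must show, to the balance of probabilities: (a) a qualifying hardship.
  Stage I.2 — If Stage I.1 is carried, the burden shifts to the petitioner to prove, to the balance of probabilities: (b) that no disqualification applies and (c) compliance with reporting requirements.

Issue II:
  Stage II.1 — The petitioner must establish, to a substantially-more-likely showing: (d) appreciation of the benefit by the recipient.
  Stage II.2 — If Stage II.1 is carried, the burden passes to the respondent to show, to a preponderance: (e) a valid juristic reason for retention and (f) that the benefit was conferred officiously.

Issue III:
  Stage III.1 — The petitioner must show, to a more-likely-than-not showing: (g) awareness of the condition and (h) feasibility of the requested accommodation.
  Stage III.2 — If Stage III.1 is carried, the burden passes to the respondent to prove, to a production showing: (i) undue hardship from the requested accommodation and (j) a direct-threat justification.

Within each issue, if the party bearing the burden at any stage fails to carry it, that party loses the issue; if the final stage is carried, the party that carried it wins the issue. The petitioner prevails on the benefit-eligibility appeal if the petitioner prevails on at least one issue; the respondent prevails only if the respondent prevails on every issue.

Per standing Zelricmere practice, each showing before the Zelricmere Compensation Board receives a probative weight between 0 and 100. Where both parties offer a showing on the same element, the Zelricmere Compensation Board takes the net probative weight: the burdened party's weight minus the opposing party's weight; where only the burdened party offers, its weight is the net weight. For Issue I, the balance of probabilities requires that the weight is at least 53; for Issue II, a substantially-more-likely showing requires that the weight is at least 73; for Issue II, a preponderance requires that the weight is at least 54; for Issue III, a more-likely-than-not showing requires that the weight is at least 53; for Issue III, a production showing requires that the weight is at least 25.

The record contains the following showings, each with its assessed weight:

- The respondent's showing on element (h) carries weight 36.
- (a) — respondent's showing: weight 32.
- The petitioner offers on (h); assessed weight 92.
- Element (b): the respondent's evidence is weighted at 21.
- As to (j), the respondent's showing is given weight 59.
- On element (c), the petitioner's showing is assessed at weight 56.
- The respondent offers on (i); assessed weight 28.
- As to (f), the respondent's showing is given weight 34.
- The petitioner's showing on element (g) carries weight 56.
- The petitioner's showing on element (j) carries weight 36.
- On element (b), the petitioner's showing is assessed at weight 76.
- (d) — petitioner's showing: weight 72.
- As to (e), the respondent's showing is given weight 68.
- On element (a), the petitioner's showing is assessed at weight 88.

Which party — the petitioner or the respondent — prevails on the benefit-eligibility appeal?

petitioner

— Issue I —
At Stage I.1 the petitioner must meet the balance of probabilities (weight is at least 53): on (a) the weight is 88 less the opposing 32 gives net 56, which does reach 53, so (a) meets the standard.
  Stage I.1 is satisfied; the petitioner continues to bear the burden.
At Stage I.2 the petitioner must meet the balance of probabilities (weight is at least 53): on (b) the weight is 76 less the opposing 21 gives net 55, ≥ 53, so (b) meets the standard; on (c) the weight is 56, ≥ 53, so (c) meets the standard.
  The petitioner carries the last stage.
With every stage satisfied, the petitioner prevails on this issue.
— Issue II —
At Stage II.1 the petitioner must meet a substantially-more-likely showing (weight is at least 73): on (d) the weight is 72, which does not reach 73, so (d) does not meet the standard.
  Stage II.1 not carried; the petitioner fails its burden.
So the respondent prevails on this issue.
— Issue III —
At Stage III.1 the petitioner must meet a more-likely-than-not showing (weight is at least 53): on (g) the weight is 56, which does reach 53, so (g) meets the standard; on (h) the weight is 92 less the opposing 36 gives net 56, which does reach 53, so (h) meets the standard.
  Stage III.1 carried; the burden shifts to the respondent.
At Stage III.2 the respondent must meet a production showing (weight is at least 25): on (i) the weight is 28, which does reach 25, so (i) meets the standard; on (j) the weight is 59 less the opposing 36 gives net 23, < 25, so (j) does not meet the standard.
  The respondent does not carry Stage III.2.
The analysis ends at Stage III.2; the petitioner prevails on this issue.
Per-issue: Issue I → petitioner; Issue II → respondent; Issue III → petitioner. The petitioner must prevail on at least one issue; overall, the petitioner prevails.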